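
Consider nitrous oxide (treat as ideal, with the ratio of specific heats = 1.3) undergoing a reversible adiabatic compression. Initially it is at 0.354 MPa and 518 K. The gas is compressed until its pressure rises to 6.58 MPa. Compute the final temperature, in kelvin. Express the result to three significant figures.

T₂ ≈ 1020 K

Adiabatic: T₂/T₁ = (P₂/P₁)^((γ−1)/γ).
T₂ = 518 × (6.58/0.354)^(0.231) = 1017 K.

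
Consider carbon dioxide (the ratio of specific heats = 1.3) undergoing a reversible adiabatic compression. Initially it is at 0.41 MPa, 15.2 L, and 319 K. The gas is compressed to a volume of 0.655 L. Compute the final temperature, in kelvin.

For a reversible adiabat TV^(γ−1) is constant, so T₂ = T₁ (V₁/V₂)^(γ−1).
T₂ = 319 × (15.2/0.655)^(0.3) = 819.4 K.

T₂ ≈ 819 K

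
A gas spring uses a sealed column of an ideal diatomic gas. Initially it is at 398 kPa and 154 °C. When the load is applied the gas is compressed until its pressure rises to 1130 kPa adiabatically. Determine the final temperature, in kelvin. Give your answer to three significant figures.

T₂ ≈ 576 K

Along an adiabat T P^((1−γ)/γ) is constant, so T₂ = T₁ (P₂/P₁)^((γ−1)/γ).
For a diatomic ideal gas γ = 7/5, so (γ−1)/γ = 2/7.
T₁ = 154 °C = 427.1 K.
T₂ = 427.1 × (1130/398)^(2/7) = 575.5 K.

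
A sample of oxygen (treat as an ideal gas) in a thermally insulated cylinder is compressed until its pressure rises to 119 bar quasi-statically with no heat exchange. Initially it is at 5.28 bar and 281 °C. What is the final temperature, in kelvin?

Adiabatic: T₂/T₁ = (P₂/P₁)^((γ−1)/γ).
For a diatomic ideal gas γ = 7/5, so (γ−1)/γ = 2/7.
T₁ = 281 °C = 554.1 K.
T₂ = 554.1 × (119/5.28)^(2/7) = 1350 K.

T₂ ≈ 1350 K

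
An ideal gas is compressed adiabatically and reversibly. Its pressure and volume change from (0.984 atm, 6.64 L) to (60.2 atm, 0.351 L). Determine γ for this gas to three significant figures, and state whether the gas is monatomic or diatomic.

γ ≈ 1.40; diatomic

PV^γ = const ⇒ γ = ln(P₂/P₁) / ln(V₁/V₂).
γ = ln(60.2/0.984) / ln(6.64/0.351) = 1.399.
γ ≈ 1.40 is close to 7/5, so the gas is diatomic.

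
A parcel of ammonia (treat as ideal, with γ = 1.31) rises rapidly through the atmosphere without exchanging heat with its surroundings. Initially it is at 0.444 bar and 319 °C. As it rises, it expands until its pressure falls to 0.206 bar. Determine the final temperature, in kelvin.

Along an adiabat T P^((1−γ)/γ) is constant, so T₂ = T₁ (P₂/P₁)^((γ−1)/γ).
T₁ = 319 °C = 592.1 K.
T₂ = 592.1 × (0.206/0.444)^(0.237) = 493.8 K.

T₂ ≈ 494 K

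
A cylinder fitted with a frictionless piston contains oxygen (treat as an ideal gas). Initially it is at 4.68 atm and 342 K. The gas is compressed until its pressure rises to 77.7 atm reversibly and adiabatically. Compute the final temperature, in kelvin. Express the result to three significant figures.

Along an adiabat T P^((1−γ)/γ) is constant, so T₂ = T₁ (P₂/P₁)^((γ−1)/γ).
For a diatomic ideal gas γ = 7/5, so (γ−1)/γ = 2/7.
T₂ = 342 × (77.7/4.68)^(2/7) = 763.2 K.

T₂ ≈ 763 K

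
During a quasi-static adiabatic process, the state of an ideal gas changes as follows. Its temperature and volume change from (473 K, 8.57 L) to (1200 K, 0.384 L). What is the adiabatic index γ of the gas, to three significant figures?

γ ≈ 1.30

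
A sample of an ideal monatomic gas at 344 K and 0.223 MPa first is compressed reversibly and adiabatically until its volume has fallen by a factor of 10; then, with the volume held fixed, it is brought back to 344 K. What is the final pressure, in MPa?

P₃ ≈ 2.23 MPa

For a monatomic ideal gas γ = 5/3.
Adiabatic step (PV^γ = const): P₂ = 0.223×10^(5/3) = 10.35 MPa; T₂ = 344×10^(2/3) = 1597 K.
Isochoric: P₃ = P₂(T₃/T₂) = 10.35 × (344/1597) = 2.23 MPa.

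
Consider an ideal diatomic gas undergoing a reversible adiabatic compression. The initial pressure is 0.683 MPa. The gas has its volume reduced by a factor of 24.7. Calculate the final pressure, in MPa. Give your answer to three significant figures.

P₂ ≈ 60.8 MPa

Since PV^γ is constant along a reversible adiabat, P₂ = P₁ (V₁/V₂)^γ.
For a diatomic ideal gas γ = 7/5.
P₂ = 0.683 × 24.7^(7/5) = 60.84 MPa.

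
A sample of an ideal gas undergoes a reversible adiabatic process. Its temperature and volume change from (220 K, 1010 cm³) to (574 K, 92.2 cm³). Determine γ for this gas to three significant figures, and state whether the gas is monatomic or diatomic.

γ ≈ 1.40; diatomic

TV^(γ−1) = const ⇒ γ − 1 = ln(T₂/T₁) / ln(V₁/V₂).
γ = 1 + ln(574/220) / ln(1010/92.2) = 1.401.
γ ≈ 1.40 is close to 7/5, so the gas is diatomic.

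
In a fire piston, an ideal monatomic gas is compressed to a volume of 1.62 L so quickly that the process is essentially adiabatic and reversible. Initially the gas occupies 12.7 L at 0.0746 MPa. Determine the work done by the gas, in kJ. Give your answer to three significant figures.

W ≈ -4.19 kJ

γ = 5/3 for a monatomic ideal gas.
P₂ = P₁(V₁/V₂)^γ = 0.0746×(12.7/1.62)^(5/3) = 2.308 MPa.
For a reversible adiabat, W_by_gas = (P₁V₁ − P₂V₂)/(γ−1).
W_by = (74600×0.0127 − 2.308×10^6×0.00162) / (2/3) = -4187 J.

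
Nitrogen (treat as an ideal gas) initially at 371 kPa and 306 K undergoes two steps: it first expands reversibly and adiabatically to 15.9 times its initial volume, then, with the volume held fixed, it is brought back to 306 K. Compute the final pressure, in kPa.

P₃ ≈ 23.3 kPa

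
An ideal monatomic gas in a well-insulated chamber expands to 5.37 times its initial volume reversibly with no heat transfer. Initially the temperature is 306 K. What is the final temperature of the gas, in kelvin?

T₂ ≈ 99.8 K

For a reversible adiabat TV^(γ−1) is constant, so T₂ = T₁ (V₁/V₂)^(γ−1).
For a monatomic ideal gas γ = 5/3, so γ−1 = 2/3.
T₂ = 306 × (1/5.37)^(2/3) = 99.79 K.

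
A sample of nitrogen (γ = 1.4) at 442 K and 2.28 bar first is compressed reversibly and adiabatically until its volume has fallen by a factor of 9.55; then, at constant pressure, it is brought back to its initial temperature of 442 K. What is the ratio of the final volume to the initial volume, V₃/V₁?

V₃/V₁ ≈ 0.0425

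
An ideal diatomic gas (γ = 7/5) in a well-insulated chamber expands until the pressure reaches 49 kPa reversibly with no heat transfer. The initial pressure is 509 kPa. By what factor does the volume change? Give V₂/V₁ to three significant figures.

V₂/V₁ ≈ 5.32

From PV^γ = const, V₂/V₁ = (P₁/P₂)^(1/γ).
V₂/V₁ = (509/49)^(5/7) = 5.322.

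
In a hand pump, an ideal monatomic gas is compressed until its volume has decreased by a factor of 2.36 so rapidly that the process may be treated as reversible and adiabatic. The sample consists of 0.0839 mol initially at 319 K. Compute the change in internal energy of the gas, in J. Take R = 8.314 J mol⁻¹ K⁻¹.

For a reversible adiabat TV^(γ−1) is constant, so T₂ = T₁ (V₁/V₂)^(γ−1).
γ = 5/3 for a monatomic ideal gas, so γ−1 = 2/3.
T₂ = 319 × 2.36^(2/3) = 565.5 K.
Q = 0, so ΔU = W_on_gas = nCᵥΔT with Cᵥ = R/(γ−1) = 12.47 J/(mol·K).
ΔU = 0.0839 × 12.47 × (565.5 − 319) = 257.9 J.

ΔU ≈ 258 J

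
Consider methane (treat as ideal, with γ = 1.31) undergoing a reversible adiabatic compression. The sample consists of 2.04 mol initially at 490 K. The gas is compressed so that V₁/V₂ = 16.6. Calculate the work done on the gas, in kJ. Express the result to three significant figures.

Adiabatic: T₁V₁^(γ−1) = T₂V₂^(γ−1) ⇒ T₂ = T₁ (V₁/V₂)^(γ−1).
T₂ = 490 × 16.6^(0.31) = 1171 K.
Q = 0, so ΔU = W_on_gas = nCᵥΔT with Cᵥ = R/(γ−1) = 26.82 J/(mol·K).
ΔU = 2.04 × 26.82 × (1171 − 490) = 37240 J.

W ≈ 37.2 kJ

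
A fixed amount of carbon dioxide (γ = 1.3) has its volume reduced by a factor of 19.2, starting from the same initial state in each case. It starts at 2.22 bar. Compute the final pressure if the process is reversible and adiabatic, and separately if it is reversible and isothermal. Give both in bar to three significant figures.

adiabatic: 103 bar; isothermal: 42.6 bar

Isothermal: P₂ = P₁(V₁/V₂) = 2.22×19.2 = 42.62 bar.
Adiabatic: P₂ = P₁(V₁/V₂)^γ = 2.22×19.2^(1.3) = 103.4 bar.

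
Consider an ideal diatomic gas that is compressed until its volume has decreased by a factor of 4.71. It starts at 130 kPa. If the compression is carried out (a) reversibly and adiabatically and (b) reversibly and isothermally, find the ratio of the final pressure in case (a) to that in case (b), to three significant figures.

For a diatomic ideal gas γ = 7/5.
Isothermal: P_b = P₁(V₁/V₂) = 130×4.71.
Adiabatic: P_a = P₁(V₁/V₂)^γ = 130×4.71^(7/5).
P_a/P_b = (V₁/V₂)^(γ−1) = 4.71^(2/5) = 1.859.

P_adiabatic / P_isothermal ≈ 1.86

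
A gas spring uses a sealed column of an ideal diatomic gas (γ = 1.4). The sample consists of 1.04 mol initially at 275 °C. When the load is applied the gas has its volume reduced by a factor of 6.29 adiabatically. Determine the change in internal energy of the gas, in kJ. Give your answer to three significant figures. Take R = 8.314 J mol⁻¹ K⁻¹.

ΔU ≈ 12.9 kJ

For a reversible adiabat TV^(γ−1) is constant, so T₂ = T₁ (V₁/V₂)^(γ−1).
T₁ = 275 °C = 548.1 K.
T₂ = 548.1 × 6.29^(0.4) = 1144 K.
Q = 0, so ΔU = W_on_gas = nCᵥΔT with Cᵥ = R/(γ−1) = 20.79 J/(mol·K).
ΔU = 1.04 × 20.79 × (1144 − 548.1) = 12880 J.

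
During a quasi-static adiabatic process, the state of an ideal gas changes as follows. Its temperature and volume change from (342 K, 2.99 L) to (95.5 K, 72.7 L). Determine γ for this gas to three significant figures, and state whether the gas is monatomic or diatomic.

γ ≈ 1.40; diatomic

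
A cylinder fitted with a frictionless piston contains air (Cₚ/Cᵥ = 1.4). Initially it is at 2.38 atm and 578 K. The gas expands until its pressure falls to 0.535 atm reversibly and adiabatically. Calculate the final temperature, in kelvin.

Along an adiabat T P^((1−γ)/γ) is constant, so T₂ = T₁ (P₂/P₁)^((γ−1)/γ).
T₂ = 578 × (0.535/2.38)^(0.286) = 377.3 K.

T₂ ≈ 377 K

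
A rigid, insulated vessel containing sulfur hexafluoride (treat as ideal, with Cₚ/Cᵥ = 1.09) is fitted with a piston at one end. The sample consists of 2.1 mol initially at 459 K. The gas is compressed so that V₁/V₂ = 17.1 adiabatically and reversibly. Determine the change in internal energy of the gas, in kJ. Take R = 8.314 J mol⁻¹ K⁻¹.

Adiabatic: T₁V₁^(γ−1) = T₂V₂^(γ−1) ⇒ T₂ = T₁ (V₁/V₂)^(γ−1).
T₂ = 459 × 17.1^(0.09) = 592.6 K.
Q = 0, so ΔU = W_on_gas = nCᵥΔT with Cᵥ = R/(γ−1) = 92.38 J/(mol·K).
ΔU = 2.1 × 92.38 × (592.6 − 459) = 25920 J.

ΔU ≈ 25.9 kJ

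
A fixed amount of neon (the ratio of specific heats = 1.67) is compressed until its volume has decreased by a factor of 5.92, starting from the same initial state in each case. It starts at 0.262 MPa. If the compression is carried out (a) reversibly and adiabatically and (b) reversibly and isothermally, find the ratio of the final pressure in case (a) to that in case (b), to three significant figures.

Isothermal: P_b = P₁(V₁/V₂) = 0.262×5.92.
Adiabatic: P_a = P₁(V₁/V₂)^γ = 0.262×5.92^(1.67).
P_a/P_b = (V₁/V₂)^(γ−1) = 5.92^(0.67) = 3.292.

P_adiabatic / P_isothermal ≈ 3.29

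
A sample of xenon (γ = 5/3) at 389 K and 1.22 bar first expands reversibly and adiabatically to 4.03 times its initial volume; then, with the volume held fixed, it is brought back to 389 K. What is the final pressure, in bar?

Adiabatic step (PV^γ = const): P₂ = 1.22×(1/4.03)^(5/3) = 0.1195 bar; T₂ = 389×(1/4.03)^(2/3) = 153.6 K.
Isochoric: P₃ = P₂(T₃/T₂) = 0.1195 × (389/153.6) = 0.3027 bar.

P₃ ≈ 0.303 bar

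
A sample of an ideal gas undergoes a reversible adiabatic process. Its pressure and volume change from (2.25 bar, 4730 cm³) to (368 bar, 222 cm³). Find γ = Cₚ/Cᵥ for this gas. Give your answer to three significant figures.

γ ≈ 1.67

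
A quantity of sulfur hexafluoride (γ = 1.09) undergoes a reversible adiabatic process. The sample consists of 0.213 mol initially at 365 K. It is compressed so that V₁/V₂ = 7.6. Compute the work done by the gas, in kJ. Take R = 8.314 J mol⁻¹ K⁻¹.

Adiabatic: T₁V₁^(γ−1) = T₂V₂^(γ−1) ⇒ T₂ = T₁ (V₁/V₂)^(γ−1).
T₂ = 365 × 7.6^(0.09) = 438.1 K.
Q = 0, so ΔU = W_on_gas = nCᵥΔT with Cᵥ = R/(γ−1) = 92.38 J/(mol·K).
ΔU = 0.213 × 92.38 × (438.1 − 365) = 1438 J.
Work done by the gas = −ΔU = -1438 J.

W ≈ -1.44 kJ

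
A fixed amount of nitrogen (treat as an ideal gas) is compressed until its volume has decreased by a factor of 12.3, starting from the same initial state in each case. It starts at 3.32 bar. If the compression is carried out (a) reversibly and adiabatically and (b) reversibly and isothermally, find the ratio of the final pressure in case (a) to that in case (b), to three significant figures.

For a diatomic ideal gas γ = 7/5.
Isothermal: P_b = P₁(V₁/V₂) = 3.32×12.3.
Adiabatic: P_a = P₁(V₁/V₂)^γ = 3.32×12.3^(7/5).
P_a/P_b = (V₁/V₂)^(γ−1) = 12.3^(2/5) = 2.729.

P_adiabatic / P_isothermal ≈ 2.73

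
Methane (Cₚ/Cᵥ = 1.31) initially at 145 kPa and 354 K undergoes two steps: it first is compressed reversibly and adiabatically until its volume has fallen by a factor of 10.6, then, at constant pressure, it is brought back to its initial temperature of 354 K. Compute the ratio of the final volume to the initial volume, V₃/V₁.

V₃/V₁ ≈ 0.0454

Adiabatic step: V₂/V₁ = 0.09434; T₂ = T₁·10.6^(0.31) = 735.9 K.
Isobaric step: V₃/V₂ = T₃/T₂ = 354/735.9.
V₃/V₁ = (V₂/V₁)(V₃/V₂) = 0.09434 × (354/735.9) = 0.04538.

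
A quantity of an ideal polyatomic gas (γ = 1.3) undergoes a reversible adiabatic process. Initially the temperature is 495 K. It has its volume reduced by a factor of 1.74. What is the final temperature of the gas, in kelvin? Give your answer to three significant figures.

T₂ ≈ 584 K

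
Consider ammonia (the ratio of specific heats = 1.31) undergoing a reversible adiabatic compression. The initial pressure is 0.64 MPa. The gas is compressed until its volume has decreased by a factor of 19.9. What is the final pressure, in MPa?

Since PV^γ is constant along a reversible adiabat, P₂ = P₁ (V₁/V₂)^γ.
P₂ = 0.64 × 19.9^(1.31) = 32.19 MPa.

P₂ ≈ 32.2 MPa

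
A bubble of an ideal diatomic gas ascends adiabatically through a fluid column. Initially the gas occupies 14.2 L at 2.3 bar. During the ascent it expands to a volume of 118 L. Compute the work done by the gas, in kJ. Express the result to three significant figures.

W ≈ 4.66 kJ

γ = 7/5 for a diatomic ideal gas.
P₂ = P₁(V₁/V₂)^γ = 2.3×(14.2/118)^(7/5) = 0.1187 bar.
For a reversible adiabat, W_by_gas = (P₁V₁ − P₂V₂)/(γ−1).
W_by = (230000×0.0142 − 11870×0.118) / (2/5) = 4665 J.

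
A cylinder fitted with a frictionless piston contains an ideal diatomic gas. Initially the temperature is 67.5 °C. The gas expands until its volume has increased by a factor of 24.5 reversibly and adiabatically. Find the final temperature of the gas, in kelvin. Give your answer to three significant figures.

T₂ ≈ 94.8 K

For a reversible adiabat TV^(γ−1) is constant, so T₂ = T₁ (V₁/V₂)^(γ−1).
For a diatomic ideal gas γ = 7/5, so γ−1 = 2/5.
T₁ = 67.5 °C = 340.6 K.
T₂ = 340.6 × (1/24.5)^(2/5) = 94.76 K.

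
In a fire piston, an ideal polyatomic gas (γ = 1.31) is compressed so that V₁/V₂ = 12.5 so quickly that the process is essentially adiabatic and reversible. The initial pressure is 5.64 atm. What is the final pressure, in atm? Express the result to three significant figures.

P₂ ≈ 154 atm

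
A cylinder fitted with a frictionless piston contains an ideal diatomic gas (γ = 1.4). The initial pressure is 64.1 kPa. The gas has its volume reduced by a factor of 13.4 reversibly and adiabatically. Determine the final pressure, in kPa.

P₂ ≈ 2430 kPa

Since PV^γ is constant along a reversible adiabat, P₂ = P₁ (V₁/V₂)^γ.
P₂ = 64.1 × 13.4^(1.4) = 2426 kPa.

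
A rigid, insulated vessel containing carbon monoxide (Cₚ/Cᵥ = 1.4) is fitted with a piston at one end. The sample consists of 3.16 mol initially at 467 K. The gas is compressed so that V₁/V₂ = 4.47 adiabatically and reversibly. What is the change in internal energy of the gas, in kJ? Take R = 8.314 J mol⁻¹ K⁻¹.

For a reversible adiabat TV^(γ−1) is constant, so T₂ = T₁ (V₁/V₂)^(γ−1).
T₂ = 467 × 4.47^(0.4) = 850 K.
Q = 0, so ΔU = W_on_gas = nCᵥΔT with Cᵥ = R/(γ−1) = 20.79 J/(mol·K).
ΔU = 3.16 × 20.79 × (850 − 467) = 25160 J.

ΔU ≈ 25.2 kJ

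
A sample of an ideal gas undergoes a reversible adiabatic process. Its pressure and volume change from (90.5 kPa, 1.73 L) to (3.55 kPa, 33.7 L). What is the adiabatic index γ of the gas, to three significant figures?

PV^γ = const ⇒ γ = ln(P₂/P₁) / ln(V₁/V₂).
γ = ln(3.55/90.5) / ln(1.73/33.7) = 1.091.

γ ≈ 1.09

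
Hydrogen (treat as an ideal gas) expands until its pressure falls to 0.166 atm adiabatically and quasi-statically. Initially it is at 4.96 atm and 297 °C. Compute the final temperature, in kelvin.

Adiabatic: T₂/T₁ = (P₂/P₁)^((γ−1)/γ).
For a diatomic ideal gas γ = 7/5, so (γ−1)/γ = 2/7.
T₁ = 297 °C = 570.1 K.
T₂ = 570.1 × (0.166/4.96)^(2/7) = 216 K.

T₂ ≈ 216 K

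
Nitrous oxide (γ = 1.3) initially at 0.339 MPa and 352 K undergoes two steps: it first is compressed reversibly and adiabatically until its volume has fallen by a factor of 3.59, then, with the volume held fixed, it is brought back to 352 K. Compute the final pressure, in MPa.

Adiabatic step (PV^γ = const): P₂ = 0.339×3.59^(1.3) = 1.786 MPa; T₂ = 352×3.59^(0.3) = 516.5 K.
Isochoric: P₃ = P₂(T₃/T₂) = 1.786 × (352/516.5) = 1.217 MPa.

P₃ ≈ 1.22 MPa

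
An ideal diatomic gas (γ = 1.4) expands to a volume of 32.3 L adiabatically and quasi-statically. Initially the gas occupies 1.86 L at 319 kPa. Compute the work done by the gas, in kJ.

P₂ = P₁(V₁/V₂)^γ = 319×(1.86/32.3)^(1.4) = 5.864 kPa.
For a reversible adiabat, W_by_gas = (P₁V₁ − P₂V₂)/(γ−1).
W_by = (319000×0.00186 − 5864×0.0323) / (0.4) = 1010 J.

W ≈ 1.01 kJ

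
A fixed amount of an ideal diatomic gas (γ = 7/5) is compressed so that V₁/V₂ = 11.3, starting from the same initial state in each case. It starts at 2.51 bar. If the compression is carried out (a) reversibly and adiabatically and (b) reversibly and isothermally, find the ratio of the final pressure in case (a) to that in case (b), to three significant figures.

P_adiabatic / P_isothermal ≈ 2.64

Isothermal: P_b = P₁(V₁/V₂) = 2.51×11.3.
Adiabatic: P_a = P₁(V₁/V₂)^γ = 2.51×11.3^(7/5).
P_a/P_b = (V₁/V₂)^(γ−1) = 11.3^(2/5) = 2.638.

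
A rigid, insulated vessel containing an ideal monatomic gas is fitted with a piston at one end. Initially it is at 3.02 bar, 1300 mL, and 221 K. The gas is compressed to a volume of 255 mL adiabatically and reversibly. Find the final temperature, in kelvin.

T₂ ≈ 655 K

Adiabatic: T₁V₁^(γ−1) = T₂V₂^(γ−1) ⇒ T₂ = T₁ (V₁/V₂)^(γ−1).
γ = 5/3 for a monatomic ideal gas.
T₂ = 221 × (1300/255)^(2/3) = 654.6 K.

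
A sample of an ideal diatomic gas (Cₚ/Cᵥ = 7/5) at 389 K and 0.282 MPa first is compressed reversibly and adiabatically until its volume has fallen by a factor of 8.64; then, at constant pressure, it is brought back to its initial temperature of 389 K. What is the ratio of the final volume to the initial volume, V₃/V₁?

V₃/V₁ ≈ 0.0489

Adiabatic step: V₂/V₁ = 0.1157; T₂ = T₁·8.64^(2/5) = 921.6 K.
Isobaric step: V₃/V₂ = T₃/T₂ = 389/921.6.
V₃/V₁ = (V₂/V₁)(V₃/V₂) = 0.1157 × (389/921.6) = 0.04885.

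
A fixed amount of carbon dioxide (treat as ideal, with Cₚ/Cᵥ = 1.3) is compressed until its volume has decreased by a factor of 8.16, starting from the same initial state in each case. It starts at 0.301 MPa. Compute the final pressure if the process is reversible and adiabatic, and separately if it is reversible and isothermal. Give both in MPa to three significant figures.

adiabatic: 4.61 MPa; isothermal: 2.46 MPa

Isothermal: P₂ = P₁(V₁/V₂) = 0.301×8.16 = 2.456 MPa.
Adiabatic: P₂ = P₁(V₁/V₂)^γ = 0.301×8.16^(1.3) = 4.611 MPa.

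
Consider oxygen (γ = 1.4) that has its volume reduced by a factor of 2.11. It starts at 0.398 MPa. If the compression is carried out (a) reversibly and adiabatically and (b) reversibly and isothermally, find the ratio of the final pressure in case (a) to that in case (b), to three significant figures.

Isothermal: P_b = P₁(V₁/V₂) = 0.398×2.11.
Adiabatic: P_a = P₁(V₁/V₂)^γ = 0.398×2.11^(1.4).
P_a/P_b = (V₁/V₂)^(γ−1) = 2.11^(0.4) = 1.348.

P_adiabatic / P_isothermal ≈ 1.35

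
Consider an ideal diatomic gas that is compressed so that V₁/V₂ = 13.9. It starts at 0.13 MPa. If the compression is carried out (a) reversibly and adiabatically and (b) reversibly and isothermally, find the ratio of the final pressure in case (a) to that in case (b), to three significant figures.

P_adiabatic / P_isothermal ≈ 2.87

For a diatomic ideal gas γ = 7/5.
Isothermal: P_b = P₁(V₁/V₂) = 0.13×13.9.
Adiabatic: P_a = P₁(V₁/V₂)^γ = 0.13×13.9^(7/5).
P_a/P_b = (V₁/V₂)^(γ−1) = 13.9^(2/5) = 2.866.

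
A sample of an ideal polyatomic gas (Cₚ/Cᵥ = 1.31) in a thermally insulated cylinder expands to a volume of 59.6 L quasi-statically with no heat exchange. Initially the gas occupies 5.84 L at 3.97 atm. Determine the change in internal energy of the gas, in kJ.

ΔU ≈ -3.89 kJ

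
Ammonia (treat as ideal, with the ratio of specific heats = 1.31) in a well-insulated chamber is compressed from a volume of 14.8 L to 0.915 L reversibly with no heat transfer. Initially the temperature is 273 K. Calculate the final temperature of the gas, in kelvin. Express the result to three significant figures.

For a reversible adiabat TV^(γ−1) is constant, so T₂ = T₁ (V₁/V₂)^(γ−1).
T₂ = 273 × (14.8/0.915)^(0.31) = 647 K.

T₂ ≈ 647 K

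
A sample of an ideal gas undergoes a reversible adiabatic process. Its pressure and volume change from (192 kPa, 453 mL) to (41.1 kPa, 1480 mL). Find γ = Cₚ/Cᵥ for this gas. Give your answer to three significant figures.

γ ≈ 1.30

PV^γ = const ⇒ γ = ln(P₂/P₁) / ln(V₁/V₂).
γ = ln(41.1/192) / ln(453/1480) = 1.302.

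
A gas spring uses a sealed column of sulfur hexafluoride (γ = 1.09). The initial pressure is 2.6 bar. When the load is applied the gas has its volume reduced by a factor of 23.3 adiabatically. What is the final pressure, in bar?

P₂ ≈ 80.4 bar

Adiabatic: P₁V₁^γ = P₂V₂^γ ⇒ P₂ = P₁ (V₁/V₂)^γ.
P₂ = 2.6 × 23.3^(1.09) = 80.43 bar.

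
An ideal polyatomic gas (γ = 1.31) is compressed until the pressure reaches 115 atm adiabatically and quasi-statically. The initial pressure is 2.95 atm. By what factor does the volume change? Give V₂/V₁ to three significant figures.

From PV^γ = const, V₂/V₁ = (P₁/P₂)^(1/γ).
V₂/V₁ = (2.95/115)^(0.763) = 0.06104.

V₂/V₁ ≈ 0.0610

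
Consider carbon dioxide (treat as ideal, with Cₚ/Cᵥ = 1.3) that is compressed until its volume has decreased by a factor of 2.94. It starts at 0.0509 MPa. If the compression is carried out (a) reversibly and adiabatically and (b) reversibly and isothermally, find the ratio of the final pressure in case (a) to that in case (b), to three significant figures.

P_adiabatic / P_isothermal ≈ 1.38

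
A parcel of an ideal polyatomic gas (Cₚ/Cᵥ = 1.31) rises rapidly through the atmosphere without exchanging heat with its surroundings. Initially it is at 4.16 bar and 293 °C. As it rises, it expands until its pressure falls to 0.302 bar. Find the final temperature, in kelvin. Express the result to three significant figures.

Adiabatic: T₂/T₁ = (P₂/P₁)^((γ−1)/γ).
T₁ = 293 °C = 566.1 K.
T₂ = 566.1 × (0.302/4.16)^(0.237) = 304.4 K.

T₂ ≈ 304 K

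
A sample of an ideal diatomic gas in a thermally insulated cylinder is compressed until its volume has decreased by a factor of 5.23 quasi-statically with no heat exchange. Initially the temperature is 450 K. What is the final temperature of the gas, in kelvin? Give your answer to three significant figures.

For a reversible adiabat TV^(γ−1) is constant, so T₂ = T₁ (V₁/V₂)^(γ−1).
For a diatomic ideal gas γ = 7/5, so γ−1 = 2/5.
T₂ = 450 × 5.23^(2/5) = 872.2 K.

T₂ ≈ 872 K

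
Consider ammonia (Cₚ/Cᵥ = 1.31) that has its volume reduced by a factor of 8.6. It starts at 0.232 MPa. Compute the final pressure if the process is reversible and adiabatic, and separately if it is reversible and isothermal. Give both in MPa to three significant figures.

adiabatic: 3.89 MPa; isothermal: 2.00 MPa

Isothermal: P₂ = P₁(V₁/V₂) = 0.232×8.6 = 1.995 MPa.
Adiabatic: P₂ = P₁(V₁/V₂)^γ = 0.232×8.6^(1.31) = 3.888 MPa.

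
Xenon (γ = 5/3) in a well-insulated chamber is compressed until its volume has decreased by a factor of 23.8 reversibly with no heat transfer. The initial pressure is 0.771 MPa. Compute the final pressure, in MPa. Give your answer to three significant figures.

Since PV^γ is constant along a reversible adiabat, P₂ = P₁ (V₁/V₂)^γ.
P₂ = 0.771 × 23.8^(5/3) = 151.8 MPa.

P₂ ≈ 152 MPa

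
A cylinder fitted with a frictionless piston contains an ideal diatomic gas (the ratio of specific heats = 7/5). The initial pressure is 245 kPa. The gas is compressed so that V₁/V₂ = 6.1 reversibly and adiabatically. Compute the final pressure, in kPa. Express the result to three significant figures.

Since PV^γ is constant along a reversible adiabat, P₂ = P₁ (V₁/V₂)^γ.
P₂ = 245 × 6.1^(7/5) = 3081 kPa.

P₂ ≈ 3080 kPa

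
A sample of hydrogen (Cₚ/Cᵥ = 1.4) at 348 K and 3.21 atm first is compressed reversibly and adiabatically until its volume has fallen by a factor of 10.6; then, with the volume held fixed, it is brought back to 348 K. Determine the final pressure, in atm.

P₃ ≈ 34.0 atm

Adiabatic step (PV^γ = const): P₂ = 3.21×10.6^(1.4) = 87.48 atm; T₂ = 348×10.6^(0.4) = 894.7 K.
Isochoric: P₃ = P₂(T₃/T₂) = 87.48 × (348/894.7) = 34.03 atm.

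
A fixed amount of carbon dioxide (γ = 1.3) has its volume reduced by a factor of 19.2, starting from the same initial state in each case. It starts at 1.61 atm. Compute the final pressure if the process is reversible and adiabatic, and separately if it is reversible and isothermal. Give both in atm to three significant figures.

adiabatic: 75.0 atm; isothermal: 30.9 atm

Isothermal: P₂ = P₁(V₁/V₂) = 1.61×19.2 = 30.91 atm.
Adiabatic: P₂ = P₁(V₁/V₂)^γ = 1.61×19.2^(1.3) = 75.01 atm.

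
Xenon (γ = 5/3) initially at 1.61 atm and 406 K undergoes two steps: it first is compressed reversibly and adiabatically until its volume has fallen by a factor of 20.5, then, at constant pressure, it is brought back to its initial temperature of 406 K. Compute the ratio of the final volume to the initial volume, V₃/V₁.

V₃/V₁ ≈ 0.00651

Adiabatic step: V₂/V₁ = 0.04878; T₂ = T₁·20.5^(2/3) = 3041 K.
Isobaric step: V₃/V₂ = T₃/T₂ = 406/3041.
V₃/V₁ = (V₂/V₁)(V₃/V₂) = 0.04878 × (406/3041) = 0.006512.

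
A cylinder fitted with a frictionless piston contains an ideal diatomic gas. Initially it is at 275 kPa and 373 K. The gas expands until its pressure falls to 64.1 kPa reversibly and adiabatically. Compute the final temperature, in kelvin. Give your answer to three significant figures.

Along an adiabat T P^((1−γ)/γ) is constant, so T₂ = T₁ (P₂/P₁)^((γ−1)/γ).
For a diatomic ideal gas γ = 7/5, so (γ−1)/γ = 2/7.
T₂ = 373 × (64.1/275)^(2/7) = 246 K.

T₂ ≈ 246 K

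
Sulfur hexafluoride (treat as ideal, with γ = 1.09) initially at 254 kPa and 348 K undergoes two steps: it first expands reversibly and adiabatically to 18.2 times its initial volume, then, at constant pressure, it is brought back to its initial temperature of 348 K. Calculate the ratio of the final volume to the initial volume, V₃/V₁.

V₃/V₁ ≈ 23.6

Adiabatic step: V₂/V₁ = 18.2; T₂ = T₁·(1/18.2)^(0.09) = 268 K.
Isobaric step: V₃/V₂ = T₃/T₂ = 348/268.
V₃/V₁ = (V₂/V₁)(V₃/V₂) = 18.2 × (348/268) = 23.63.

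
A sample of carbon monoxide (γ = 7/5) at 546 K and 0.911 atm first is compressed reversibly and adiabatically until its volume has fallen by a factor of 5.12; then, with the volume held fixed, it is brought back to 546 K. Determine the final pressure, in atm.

P₃ ≈ 4.66 atm

Adiabatic step (PV^γ = const): P₂ = 0.911×5.12^(7/5) = 8.964 atm; T₂ = 546×5.12^(2/5) = 1049 K.
Isochoric: P₃ = P₂(T₃/T₂) = 8.964 × (546/1049) = 4.664 atm.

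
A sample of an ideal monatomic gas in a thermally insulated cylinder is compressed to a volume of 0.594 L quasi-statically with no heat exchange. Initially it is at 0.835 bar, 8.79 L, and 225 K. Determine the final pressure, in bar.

P₂ ≈ 74.5 bar

Since PV^γ is constant along a reversible adiabat, P₂ = P₁ (V₁/V₂)^γ.
γ = 5/3 for a monatomic ideal gas.
P₂ = 0.835 × (8.79/0.594)^(5/3) = 74.48 bar.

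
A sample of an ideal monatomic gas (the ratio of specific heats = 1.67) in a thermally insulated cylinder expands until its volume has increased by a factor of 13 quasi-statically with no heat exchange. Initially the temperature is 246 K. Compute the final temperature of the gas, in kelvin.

T₂ ≈ 44.1 K

For a reversible adiabat TV^(γ−1) is constant, so T₂ = T₁ (V₁/V₂)^(γ−1).
T₂ = 246 × (1/13)^(0.67) = 44.12 K.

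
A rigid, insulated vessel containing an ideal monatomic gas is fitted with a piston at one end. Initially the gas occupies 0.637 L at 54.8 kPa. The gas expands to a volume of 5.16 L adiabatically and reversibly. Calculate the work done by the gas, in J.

γ = 5/3 for a monatomic ideal gas.
P₂ = P₁(V₁/V₂)^γ = 54.8×(0.637/5.16)^(5/3) = 1.677 kPa.
For a reversible adiabat, W_by_gas = (P₁V₁ − P₂V₂)/(γ−1).
W_by = (54800×0.000637 − 1677×0.00516) / (2/3) = 39.38 J.

W ≈ 39.4 J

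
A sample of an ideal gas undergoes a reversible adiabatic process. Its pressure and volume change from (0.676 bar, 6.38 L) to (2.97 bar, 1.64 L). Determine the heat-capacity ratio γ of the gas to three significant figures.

γ ≈ 1.09

PV^γ = const ⇒ γ = ln(P₂/P₁) / ln(V₁/V₂).
γ = ln(2.97/0.676) / ln(6.38/1.64) = 1.09.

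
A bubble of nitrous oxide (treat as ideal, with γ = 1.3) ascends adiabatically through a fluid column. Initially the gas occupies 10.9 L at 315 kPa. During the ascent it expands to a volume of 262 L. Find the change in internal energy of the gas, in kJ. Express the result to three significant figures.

ΔU ≈ -7.04 kJ

P₂ = P₁(V₁/V₂)^γ = 315×(10.9/262)^(1.3) = 5.049 kPa.
For a reversible adiabat, W_by_gas = (P₁V₁ − P₂V₂)/(γ−1).
W_by = (315000×0.0109 − 5049×0.262) / (0.3) = 7036 J.
Q = 0 ⇒ ΔU = −W_by = -7036 J.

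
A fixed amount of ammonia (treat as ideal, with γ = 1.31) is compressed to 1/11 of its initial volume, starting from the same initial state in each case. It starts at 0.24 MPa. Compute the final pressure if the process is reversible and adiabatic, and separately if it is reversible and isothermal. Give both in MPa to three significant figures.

adiabatic: 5.55 MPa; isothermal: 2.64 MPa

Isothermal: P₂ = P₁(V₁/V₂) = 0.24×11 = 2.64 MPa.
Adiabatic: P₂ = P₁(V₁/V₂)^γ = 0.24×11^(1.31) = 5.552 MPa.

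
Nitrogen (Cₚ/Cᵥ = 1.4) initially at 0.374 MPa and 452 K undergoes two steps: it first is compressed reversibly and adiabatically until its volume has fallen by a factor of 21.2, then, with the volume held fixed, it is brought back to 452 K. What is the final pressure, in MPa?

Adiabatic step (PV^γ = const): P₂ = 0.374×21.2^(1.4) = 26.9 MPa; T₂ = 452×21.2^(0.4) = 1533 K.
Isochoric: P₃ = P₂(T₃/T₂) = 26.9 × (452/1533) = 7.929 MPa.

P₃ ≈ 7.93 MPa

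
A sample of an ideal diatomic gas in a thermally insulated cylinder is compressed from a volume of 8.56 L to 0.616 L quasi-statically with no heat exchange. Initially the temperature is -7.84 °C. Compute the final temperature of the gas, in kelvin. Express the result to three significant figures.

For a reversible adiabat TV^(γ−1) is constant, so T₂ = T₁ (V₁/V₂)^(γ−1).
For a diatomic ideal gas γ = 7/5, so γ−1 = 2/5.
T₁ = -7.84 °C = 265.3 K.
T₂ = 265.3 × (8.56/0.616)^(2/5) = 760.2 K.

T₂ ≈ 760 K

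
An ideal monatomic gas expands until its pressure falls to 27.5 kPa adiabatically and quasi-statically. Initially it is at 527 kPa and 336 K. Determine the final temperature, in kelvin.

T₂ ≈ 103 K

Adiabatic: T₂/T₁ = (P₂/P₁)^((γ−1)/γ).
For a monatomic ideal gas γ = 5/3, so (γ−1)/γ = 2/5.
T₂ = 336 × (27.5/527)^(2/5) = 103.1 K.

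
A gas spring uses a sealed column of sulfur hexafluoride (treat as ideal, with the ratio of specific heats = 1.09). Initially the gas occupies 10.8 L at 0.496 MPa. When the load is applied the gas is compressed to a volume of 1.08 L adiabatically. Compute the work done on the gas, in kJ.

P₂ = P₁(V₁/V₂)^γ = 0.496×(10.8/1.08)^(1.09) = 6.102 MPa.
For a reversible adiabat, W_by_gas = (P₁V₁ − P₂V₂)/(γ−1).
W_by = (496000×0.0108 − 6.102×10^6×0.00108) / (0.09) = -13710 J.
W_on_gas = −W_by = 13710 J.

W ≈ 13.7 kJ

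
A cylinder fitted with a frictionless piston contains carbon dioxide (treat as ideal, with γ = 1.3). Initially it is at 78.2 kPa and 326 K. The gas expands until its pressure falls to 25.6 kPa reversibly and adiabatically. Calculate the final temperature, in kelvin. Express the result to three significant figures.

Adiabatic: T₂/T₁ = (P₂/P₁)^((γ−1)/γ).
T₂ = 326 × (25.6/78.2)^(0.231) = 251.9 K.

T₂ ≈ 252 K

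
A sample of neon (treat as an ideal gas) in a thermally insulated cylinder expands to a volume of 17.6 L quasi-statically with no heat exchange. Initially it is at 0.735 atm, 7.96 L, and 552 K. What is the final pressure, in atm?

P₂ ≈ 0.196 atm

Adiabatic: P₁V₁^γ = P₂V₂^γ ⇒ P₂ = P₁ (V₁/V₂)^γ.
γ = 5/3 for a monatomic ideal gas.
P₂ = 0.735 × (7.96/17.6)^(5/3) = 0.1959 atm.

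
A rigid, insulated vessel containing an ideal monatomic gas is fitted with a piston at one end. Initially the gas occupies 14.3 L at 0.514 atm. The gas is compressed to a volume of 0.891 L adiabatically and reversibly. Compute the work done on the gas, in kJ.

γ = 5/3 for a monatomic ideal gas.
P₂ = P₁(V₁/V₂)^γ = 0.514×(14.3/0.891)^(5/3) = 52.49 atm.
For a reversible adiabat, W_by_gas = (P₁V₁ − P₂V₂)/(γ−1).
W_by = (52080×0.0143 − 5.318×10^6×0.000891) / (2/3) = -5991 J.
W_on_gas = −W_by = 5991 J.

W ≈ 5.99 kJ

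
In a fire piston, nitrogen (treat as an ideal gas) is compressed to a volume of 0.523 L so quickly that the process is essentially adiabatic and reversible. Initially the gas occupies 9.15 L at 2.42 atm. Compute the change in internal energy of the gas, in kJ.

ΔU ≈ 12.0 kJ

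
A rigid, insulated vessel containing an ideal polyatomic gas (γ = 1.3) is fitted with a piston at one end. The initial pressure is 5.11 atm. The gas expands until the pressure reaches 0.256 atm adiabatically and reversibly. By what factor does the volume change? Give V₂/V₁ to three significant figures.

From PV^γ = const, V₂/V₁ = (P₁/P₂)^(1/γ).
V₂/V₁ = (5.11/0.256)^(0.769) = 10.

V₂/V₁ ≈ 10.0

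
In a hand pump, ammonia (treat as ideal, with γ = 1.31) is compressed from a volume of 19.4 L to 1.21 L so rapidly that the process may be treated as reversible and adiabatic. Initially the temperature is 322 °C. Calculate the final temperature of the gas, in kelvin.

T₂ ≈ 1410 K

Adiabatic: T₁V₁^(γ−1) = T₂V₂^(γ−1) ⇒ T₂ = T₁ (V₁/V₂)^(γ−1).
T₁ = 322 °C = 595.1 K.
T₂ = 595.1 × (19.4/1.21)^(0.31) = 1407 K.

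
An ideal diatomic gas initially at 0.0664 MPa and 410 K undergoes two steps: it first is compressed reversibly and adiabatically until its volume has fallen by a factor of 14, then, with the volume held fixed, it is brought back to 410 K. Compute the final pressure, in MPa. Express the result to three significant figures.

For a diatomic ideal gas γ = 7/5.
Adiabatic step (PV^γ = const): P₂ = 0.0664×14^(7/5) = 2.671 MPa; T₂ = 410×14^(2/5) = 1178 K.
Isochoric: P₃ = P₂(T₃/T₂) = 2.671 × (410/1178) = 0.9296 MPa.

P₃ ≈ 0.930 MPa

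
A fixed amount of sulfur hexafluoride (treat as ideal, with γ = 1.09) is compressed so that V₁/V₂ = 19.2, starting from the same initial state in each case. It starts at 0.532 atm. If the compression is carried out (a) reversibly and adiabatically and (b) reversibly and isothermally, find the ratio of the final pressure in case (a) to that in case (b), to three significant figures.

P_adiabatic / P_isothermal ≈ 1.30

Isothermal: P_b = P₁(V₁/V₂) = 0.532×19.2.
Adiabatic: P_a = P₁(V₁/V₂)^γ = 0.532×19.2^(1.09).
P_a/P_b = (V₁/V₂)^(γ−1) = 19.2^(0.09) = 1.305.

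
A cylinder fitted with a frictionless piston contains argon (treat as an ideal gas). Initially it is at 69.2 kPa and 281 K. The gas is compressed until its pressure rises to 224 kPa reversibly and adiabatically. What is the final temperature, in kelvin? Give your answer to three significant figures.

Adiabatic: T₂/T₁ = (P₂/P₁)^((γ−1)/γ).
For a monatomic ideal gas γ = 5/3, so (γ−1)/γ = 2/5.
T₂ = 281 × (224/69.2)^(2/5) = 449.5 K.

T₂ ≈ 450 K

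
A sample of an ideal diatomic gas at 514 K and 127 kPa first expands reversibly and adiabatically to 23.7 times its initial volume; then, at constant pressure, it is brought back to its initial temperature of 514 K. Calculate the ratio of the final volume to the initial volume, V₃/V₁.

V₃/V₁ ≈ 84.1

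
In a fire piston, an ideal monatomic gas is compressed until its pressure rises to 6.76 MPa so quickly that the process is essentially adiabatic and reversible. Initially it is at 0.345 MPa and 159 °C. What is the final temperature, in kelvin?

Along an adiabat T P^((1−γ)/γ) is constant, so T₂ = T₁ (P₂/P₁)^((γ−1)/γ).
For a monatomic ideal gas γ = 5/3, so (γ−1)/γ = 2/5.
T₁ = 159 °C = 432.1 K.
T₂ = 432.1 × (6.76/0.345)^(2/5) = 1421 K.

T₂ ≈ 1420 K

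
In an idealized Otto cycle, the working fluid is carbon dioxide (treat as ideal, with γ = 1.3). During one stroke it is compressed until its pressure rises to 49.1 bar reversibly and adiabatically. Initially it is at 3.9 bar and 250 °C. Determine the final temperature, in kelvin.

T₂ ≈ 939 K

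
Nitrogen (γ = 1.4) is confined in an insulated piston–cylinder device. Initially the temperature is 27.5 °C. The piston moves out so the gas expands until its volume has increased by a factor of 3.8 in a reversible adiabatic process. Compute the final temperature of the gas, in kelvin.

For a reversible adiabat TV^(γ−1) is constant, so T₂ = T₁ (V₁/V₂)^(γ−1).
T₁ = 27.5 °C = 300.6 K.
T₂ = 300.6 × (1/3.8)^(0.4) = 176.3 K.

T₂ ≈ 176 K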